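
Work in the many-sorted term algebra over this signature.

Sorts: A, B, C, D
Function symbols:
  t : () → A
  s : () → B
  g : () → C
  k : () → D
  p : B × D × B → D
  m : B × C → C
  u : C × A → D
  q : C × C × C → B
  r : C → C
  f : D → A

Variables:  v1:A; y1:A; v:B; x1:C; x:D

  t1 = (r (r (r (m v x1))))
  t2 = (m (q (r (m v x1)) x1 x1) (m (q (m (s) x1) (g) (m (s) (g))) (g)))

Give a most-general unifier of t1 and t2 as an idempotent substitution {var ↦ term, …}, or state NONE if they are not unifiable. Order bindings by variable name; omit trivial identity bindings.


head clash or occurs-check failure — not unifiable

NONE (not unifiable)


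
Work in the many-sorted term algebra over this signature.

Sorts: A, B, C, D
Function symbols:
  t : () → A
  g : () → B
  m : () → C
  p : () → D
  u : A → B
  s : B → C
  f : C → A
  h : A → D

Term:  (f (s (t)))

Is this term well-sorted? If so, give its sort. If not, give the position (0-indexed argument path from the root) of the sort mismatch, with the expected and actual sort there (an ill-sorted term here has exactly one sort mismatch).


ill-sorted at position [0, 0]: expected B, got A

    (t) : A
  (s (t)) : ✗ arg 0 at [0, 0] has sort A, expected B


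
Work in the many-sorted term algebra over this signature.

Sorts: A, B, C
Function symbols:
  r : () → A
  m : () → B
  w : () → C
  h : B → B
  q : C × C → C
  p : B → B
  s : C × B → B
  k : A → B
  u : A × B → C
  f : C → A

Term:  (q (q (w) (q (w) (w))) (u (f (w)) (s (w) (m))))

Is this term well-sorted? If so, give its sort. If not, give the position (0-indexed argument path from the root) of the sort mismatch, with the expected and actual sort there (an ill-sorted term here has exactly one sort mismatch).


well-sorted; sort = C

    (w) : C
      (w) : C
      (w) : C
    (q (w) (w)) : C
  (q (w) (q (w) (w))) : C
      (w) : C
    (f (w)) : A
      (w) : C
      (m) : B
    (s (w) (m)) : B
  (u (f (w)) (s (w) (m))) : C
(q (q (w) (q (w) (w))) (u (f (w)) (s (w) (m)))) : C


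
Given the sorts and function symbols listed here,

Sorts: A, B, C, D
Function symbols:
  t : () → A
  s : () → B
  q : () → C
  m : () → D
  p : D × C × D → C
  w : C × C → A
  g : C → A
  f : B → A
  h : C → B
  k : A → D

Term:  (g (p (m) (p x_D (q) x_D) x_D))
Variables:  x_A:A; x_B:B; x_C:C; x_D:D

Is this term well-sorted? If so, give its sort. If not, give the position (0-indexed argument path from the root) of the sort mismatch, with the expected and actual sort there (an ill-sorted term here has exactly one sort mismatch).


well-sorted; sort = A

    (m) : D
      x_D : D
      (q) : C
      x_D : D
    (p x_D (q) x_D) : C
    x_D : D
  (p (m) (p x_D (q) x_D) x_D) : C
(g (p (m) (p x_D (q) x_D) x_D)) : A


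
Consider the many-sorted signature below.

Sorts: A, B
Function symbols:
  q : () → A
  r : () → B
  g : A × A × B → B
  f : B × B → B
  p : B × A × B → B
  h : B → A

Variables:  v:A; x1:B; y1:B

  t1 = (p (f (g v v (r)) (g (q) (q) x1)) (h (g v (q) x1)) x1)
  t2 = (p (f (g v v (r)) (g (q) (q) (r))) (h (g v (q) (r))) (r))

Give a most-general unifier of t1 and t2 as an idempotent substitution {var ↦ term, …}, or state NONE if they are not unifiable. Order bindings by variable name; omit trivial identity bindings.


{x1 ↦ (r)}


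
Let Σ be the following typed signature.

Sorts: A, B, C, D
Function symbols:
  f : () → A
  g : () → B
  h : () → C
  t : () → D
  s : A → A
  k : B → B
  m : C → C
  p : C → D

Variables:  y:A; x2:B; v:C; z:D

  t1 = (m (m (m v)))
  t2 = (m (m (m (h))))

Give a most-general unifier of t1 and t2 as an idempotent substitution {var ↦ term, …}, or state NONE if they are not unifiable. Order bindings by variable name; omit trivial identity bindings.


{v ↦ (h)}


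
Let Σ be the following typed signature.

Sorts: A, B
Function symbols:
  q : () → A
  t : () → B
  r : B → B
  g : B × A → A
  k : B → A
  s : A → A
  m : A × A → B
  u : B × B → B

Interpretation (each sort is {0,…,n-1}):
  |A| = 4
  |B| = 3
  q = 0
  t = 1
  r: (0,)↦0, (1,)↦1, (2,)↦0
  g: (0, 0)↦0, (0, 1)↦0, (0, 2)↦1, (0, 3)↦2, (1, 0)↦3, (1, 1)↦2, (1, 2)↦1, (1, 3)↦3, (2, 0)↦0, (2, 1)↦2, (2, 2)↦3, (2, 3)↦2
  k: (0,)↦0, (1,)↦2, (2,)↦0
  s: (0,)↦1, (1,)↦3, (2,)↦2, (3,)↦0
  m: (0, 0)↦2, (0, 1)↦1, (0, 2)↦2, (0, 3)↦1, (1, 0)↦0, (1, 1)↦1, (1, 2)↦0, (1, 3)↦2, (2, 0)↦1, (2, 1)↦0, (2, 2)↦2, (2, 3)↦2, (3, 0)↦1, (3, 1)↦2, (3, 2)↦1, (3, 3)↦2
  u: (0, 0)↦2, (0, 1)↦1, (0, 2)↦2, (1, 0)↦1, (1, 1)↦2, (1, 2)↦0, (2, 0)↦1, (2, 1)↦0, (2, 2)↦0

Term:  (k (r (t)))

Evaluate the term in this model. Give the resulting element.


value = 2

  t = 1
  (r (t)) = r(1,) = 1
  (k (r (t))) = k(1,) = 2


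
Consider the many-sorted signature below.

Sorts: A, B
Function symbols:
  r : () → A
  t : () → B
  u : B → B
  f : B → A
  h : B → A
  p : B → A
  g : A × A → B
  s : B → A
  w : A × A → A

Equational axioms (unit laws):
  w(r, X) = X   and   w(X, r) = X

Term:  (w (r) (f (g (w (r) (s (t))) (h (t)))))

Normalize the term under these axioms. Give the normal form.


1. (w (r) (f (g (w (r) (s (t))) (h (t)))))  →  (f (g (w (r) (s (t))) (h (t))))
2. (f (g (w (r) (s (t))) (h (t))))  →  (f (g (s (t)) (h (t))))

normal form = (f (g (s (t)) (h (t))))


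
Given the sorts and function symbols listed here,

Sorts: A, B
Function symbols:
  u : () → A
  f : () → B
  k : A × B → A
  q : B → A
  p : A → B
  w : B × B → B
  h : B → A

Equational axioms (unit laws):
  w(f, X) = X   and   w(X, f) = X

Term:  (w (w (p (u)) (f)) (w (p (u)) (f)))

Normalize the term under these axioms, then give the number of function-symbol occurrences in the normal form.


1. (w (w (p (u)) (f)) (w (p (u)) (f)))  →  (w (p (u)) (w (p (u)) (f)))
2. (w (p (u)) (w (p (u)) (f)))  →  (w (p (u)) (p (u)))
normal form: (w (p (u)) (p (u)))

size = 5


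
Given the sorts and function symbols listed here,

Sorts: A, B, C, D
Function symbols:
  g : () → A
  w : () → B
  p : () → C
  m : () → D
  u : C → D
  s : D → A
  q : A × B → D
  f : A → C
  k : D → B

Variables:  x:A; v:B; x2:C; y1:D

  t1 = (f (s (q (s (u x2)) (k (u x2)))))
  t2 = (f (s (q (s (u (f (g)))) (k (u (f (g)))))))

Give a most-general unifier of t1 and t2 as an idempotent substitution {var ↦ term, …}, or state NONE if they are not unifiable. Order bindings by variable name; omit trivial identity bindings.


{x2 ↦ (f (g))}


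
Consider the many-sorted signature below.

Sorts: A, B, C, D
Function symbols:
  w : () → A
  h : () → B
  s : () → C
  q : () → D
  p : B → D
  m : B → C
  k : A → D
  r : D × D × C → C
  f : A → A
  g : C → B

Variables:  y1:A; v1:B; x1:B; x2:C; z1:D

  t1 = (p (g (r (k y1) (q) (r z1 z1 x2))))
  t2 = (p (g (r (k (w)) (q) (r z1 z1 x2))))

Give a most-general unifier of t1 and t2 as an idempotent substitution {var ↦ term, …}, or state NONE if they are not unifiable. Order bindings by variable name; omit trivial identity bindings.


{y1 ↦ (w)}


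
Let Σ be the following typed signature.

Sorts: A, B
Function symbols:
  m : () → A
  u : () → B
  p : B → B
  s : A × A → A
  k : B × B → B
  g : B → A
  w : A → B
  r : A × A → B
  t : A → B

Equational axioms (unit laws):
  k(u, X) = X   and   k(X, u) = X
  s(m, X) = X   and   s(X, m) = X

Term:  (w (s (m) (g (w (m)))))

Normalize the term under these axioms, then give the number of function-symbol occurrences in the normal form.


1. (w (s (m) (g (w (m)))))  →  (w (g (w (m))))
normal form: (w (g (w (m))))

size = 4


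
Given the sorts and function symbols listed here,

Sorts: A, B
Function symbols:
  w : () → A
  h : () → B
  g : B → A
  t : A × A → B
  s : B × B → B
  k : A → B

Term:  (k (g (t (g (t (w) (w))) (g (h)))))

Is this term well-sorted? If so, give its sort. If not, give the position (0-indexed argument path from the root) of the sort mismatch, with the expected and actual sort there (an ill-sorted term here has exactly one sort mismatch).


well-sorted; sort = B

          (w) : A
          (w) : A
        (t (w) (w)) : B
      (g (t (w) (w))) : A
        (h) : B
      (g (h)) : A
    (t (g (t (w) (w))) (g (h))) : B
  (g (t (g (t (w) (w))) (g (h)))) : A
(k (g (t (g (t (w) (w))) (g (h))))) : B


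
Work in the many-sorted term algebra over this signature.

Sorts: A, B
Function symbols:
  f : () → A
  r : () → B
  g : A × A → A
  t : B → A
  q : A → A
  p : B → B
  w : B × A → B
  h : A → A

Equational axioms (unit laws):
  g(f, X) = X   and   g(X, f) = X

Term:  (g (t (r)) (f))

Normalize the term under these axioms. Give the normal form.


1. (g (t (r)) (f))  →  (t (r))

normal form = (t (r))


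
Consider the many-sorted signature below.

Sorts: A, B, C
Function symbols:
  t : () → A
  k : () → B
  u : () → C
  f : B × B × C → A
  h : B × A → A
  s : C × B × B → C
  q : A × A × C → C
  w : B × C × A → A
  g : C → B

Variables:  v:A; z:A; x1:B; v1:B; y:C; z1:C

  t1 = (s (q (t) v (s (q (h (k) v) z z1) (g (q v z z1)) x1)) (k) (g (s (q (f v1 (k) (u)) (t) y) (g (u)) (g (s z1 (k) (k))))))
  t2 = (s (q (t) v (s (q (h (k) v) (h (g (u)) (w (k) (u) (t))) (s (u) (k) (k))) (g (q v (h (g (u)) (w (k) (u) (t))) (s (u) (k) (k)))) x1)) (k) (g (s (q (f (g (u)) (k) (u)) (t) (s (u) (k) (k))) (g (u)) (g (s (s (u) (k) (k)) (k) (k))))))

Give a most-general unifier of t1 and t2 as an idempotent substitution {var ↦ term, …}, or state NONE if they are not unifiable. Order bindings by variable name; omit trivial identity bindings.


{v1 ↦ (g (u)), y ↦ (s (u) (k) (k)), z ↦ (h (g (u)) (w (k) (u) (t))), z1 ↦ (s (u) (k) (k))}


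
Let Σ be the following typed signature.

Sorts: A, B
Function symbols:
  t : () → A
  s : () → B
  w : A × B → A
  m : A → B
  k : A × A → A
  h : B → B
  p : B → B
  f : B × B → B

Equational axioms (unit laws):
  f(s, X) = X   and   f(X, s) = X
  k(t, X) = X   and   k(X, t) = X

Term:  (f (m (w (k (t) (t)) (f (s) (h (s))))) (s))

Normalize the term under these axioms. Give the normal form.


1. (f (m (w (k (t) (t)) (f (s) (h (s))))) (s))  →  (m (w (k (t) (t)) (f (s) (h (s)))))
2. (m (w (k (t) (t)) (f (s) (h (s)))))  →  (m (w (t) (f (s) (h (s)))))
3. (m (w (t) (f (s) (h (s)))))  →  (m (w (t) (h (s))))

normal form = (m (w (t) (h (s))))


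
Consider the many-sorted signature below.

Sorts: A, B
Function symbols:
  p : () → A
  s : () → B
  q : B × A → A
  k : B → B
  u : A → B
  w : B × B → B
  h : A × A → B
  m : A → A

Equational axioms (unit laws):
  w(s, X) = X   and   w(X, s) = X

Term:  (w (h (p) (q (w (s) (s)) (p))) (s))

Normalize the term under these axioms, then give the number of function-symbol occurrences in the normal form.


1. (w (h (p) (q (w (s) (s)) (p))) (s))  →  (h (p) (q (w (s) (s)) (p)))
2. (h (p) (q (w (s) (s)) (p)))  →  (h (p) (q (s) (p)))
normal form: (h (p) (q (s) (p)))

size = 5


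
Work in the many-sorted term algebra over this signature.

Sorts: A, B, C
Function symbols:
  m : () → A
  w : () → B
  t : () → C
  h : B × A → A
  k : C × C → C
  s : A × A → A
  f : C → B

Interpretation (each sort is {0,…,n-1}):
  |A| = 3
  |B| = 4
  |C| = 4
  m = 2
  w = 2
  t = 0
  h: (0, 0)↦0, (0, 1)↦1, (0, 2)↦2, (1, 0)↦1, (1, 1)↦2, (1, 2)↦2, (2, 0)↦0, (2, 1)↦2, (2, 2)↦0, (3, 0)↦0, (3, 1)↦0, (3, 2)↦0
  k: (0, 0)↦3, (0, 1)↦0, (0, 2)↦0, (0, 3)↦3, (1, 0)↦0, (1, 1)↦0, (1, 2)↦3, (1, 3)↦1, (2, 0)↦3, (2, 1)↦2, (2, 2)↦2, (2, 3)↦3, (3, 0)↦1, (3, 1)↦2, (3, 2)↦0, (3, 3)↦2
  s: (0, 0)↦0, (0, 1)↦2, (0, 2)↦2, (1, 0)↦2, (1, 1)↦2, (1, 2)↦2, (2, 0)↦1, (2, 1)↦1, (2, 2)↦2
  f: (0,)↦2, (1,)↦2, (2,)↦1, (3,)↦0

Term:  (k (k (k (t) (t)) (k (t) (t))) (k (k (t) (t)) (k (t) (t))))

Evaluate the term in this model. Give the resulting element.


value = 2

  t = 0
  t = 0
  (k (t) (t)) = k(0, 0) = 3
  t = 0
  t = 0
  (k (t) (t)) = k(0, 0) = 3
  (k (k (t) (t)) (k (t) (t))) = k(3, 3) = 2
  t = 0
  t = 0
  (k (t) (t)) = k(0, 0) = 3
  t = 0
  t = 0
  (k (t) (t)) = k(0, 0) = 3
  (k (k (t) (t)) (k (t) (t))) = k(3, 3) = 2
  (k (k (k (t) (t)) (k (t) (t))) (k (k (t) (t)) (k (t) (t)))) = k(2, 2) = 2


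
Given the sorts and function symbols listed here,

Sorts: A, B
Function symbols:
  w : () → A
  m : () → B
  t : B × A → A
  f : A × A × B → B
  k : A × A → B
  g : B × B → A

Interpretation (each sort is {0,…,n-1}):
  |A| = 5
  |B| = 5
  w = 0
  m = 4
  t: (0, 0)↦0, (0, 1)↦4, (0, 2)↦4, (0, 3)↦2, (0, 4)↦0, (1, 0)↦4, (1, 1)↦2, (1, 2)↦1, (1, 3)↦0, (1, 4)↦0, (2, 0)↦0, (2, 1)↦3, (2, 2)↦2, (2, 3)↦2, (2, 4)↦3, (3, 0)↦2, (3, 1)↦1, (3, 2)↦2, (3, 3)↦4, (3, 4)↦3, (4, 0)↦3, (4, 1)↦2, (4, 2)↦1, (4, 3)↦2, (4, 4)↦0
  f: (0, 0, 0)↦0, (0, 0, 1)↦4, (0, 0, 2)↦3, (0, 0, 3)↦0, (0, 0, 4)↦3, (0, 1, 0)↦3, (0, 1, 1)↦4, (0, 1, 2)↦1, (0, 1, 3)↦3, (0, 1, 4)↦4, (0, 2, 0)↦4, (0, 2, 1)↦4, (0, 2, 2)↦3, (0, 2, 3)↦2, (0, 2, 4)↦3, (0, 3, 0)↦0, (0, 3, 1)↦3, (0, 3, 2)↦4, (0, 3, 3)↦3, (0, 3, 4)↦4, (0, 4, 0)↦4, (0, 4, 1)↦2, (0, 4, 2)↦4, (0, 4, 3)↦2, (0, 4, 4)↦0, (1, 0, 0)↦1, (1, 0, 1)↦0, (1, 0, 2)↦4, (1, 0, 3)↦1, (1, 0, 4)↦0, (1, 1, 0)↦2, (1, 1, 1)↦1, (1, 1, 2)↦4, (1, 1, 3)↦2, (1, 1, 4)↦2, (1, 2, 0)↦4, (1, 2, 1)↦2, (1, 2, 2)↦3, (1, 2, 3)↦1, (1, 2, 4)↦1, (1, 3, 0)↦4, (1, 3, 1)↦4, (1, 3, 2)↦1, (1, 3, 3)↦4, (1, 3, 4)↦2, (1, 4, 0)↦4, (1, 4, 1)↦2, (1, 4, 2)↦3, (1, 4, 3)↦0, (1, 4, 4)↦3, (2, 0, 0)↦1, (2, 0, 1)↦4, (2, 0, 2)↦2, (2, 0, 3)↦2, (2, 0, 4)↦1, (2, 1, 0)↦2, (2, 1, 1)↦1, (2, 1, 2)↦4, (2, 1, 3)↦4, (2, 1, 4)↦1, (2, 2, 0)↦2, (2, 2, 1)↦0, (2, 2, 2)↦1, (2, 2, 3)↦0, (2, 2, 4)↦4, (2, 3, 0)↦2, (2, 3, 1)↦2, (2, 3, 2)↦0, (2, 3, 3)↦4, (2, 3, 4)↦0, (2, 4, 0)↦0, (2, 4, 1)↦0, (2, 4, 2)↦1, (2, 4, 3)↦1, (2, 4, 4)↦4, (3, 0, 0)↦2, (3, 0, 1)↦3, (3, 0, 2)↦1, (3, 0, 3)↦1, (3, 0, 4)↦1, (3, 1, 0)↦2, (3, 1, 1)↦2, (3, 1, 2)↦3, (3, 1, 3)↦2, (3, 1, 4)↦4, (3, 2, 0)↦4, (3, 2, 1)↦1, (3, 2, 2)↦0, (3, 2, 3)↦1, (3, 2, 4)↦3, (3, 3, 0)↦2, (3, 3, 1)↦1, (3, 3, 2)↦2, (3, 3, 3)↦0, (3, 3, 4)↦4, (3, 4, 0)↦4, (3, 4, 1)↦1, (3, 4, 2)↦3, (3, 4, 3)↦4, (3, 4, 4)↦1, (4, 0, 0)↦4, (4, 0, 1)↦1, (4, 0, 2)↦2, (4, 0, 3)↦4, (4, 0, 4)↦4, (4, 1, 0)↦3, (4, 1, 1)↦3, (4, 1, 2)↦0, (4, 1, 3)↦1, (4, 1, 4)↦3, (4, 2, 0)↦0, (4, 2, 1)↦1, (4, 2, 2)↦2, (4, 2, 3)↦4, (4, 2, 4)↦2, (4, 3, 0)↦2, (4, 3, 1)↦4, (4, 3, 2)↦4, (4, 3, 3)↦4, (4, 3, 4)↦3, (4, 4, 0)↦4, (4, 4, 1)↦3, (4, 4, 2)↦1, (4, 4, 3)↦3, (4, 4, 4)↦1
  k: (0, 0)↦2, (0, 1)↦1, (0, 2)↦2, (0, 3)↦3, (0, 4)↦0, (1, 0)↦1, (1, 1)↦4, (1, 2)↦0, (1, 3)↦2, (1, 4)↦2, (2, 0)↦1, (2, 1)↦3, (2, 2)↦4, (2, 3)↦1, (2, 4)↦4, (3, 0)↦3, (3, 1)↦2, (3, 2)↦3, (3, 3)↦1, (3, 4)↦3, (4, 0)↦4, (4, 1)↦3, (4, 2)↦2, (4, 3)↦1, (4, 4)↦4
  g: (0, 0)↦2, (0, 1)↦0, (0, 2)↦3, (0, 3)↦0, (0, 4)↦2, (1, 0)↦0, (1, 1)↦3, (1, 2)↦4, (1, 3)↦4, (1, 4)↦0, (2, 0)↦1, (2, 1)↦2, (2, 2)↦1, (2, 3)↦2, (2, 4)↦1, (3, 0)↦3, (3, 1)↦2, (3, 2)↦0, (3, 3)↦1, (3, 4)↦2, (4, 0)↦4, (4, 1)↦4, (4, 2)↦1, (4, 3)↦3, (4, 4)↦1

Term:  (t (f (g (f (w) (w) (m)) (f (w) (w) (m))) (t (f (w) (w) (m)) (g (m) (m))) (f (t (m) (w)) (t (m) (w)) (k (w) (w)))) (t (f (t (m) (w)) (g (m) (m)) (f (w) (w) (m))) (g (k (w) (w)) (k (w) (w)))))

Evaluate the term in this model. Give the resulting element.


value = 2

  w = 0
  w = 0
  m = 4
  (f (w) (w) (m)) = f(0, 0, 4) = 3
  w = 0
  w = 0
  m = 4
  (f (w) (w) (m)) = f(0, 0, 4) = 3
  (g (f (w) (w) (m)) (f (w) (w) (m))) = g(3, 3) = 1
  w = 0
  w = 0
  m = 4
  (f (w) (w) (m)) = f(0, 0, 4) = 3
  m = 4
  m = 4
  (g (m) (m)) = g(4, 4) = 1
  (t (f (w) (w) (m)) (g (m) (m))) = t(3, 1) = 1
  m = 4
  w = 0
  (t (m) (w)) = t(4, 0) = 3
  m = 4
  w = 0
  (t (m) (w)) = t(4, 0) = 3
  w = 0
  w = 0
  (k (w) (w)) = k(0, 0) = 2
  (f (t (m) (w)) (t (m) (w)) (k (w) (w))) = f(3, 3, 2) = 2
  (f (g (f (w) (w) (m)) (f (w) (w) (m))) (t (f (w) (w) (m)) (g (m) (m))) (f (t (m) (w)) (t (m) (w)) (k (w) (w)))) = f(1, 1, 2) = 4
  m = 4
  w = 0
  (t (m) (w)) = t(4, 0) = 3
  m = 4
  m = 4
  (g (m) (m)) = g(4, 4) = 1
  w = 0
  w = 0
  m = 4
  (f (w) (w) (m)) = f(0, 0, 4) = 3
  (f (t (m) (w)) (g (m) (m)) (f (w) (w) (m))) = f(3, 1, 3) = 2
  w = 0
  w = 0
  (k (w) (w)) = k(0, 0) = 2
  w = 0
  w = 0
  (k (w) (w)) = k(0, 0) = 2
  (g (k (w) (w)) (k (w) (w))) = g(2, 2) = 1
  (t (f (t (m) (w)) (g (m) (m)) (f (w) (w) (m))) (g (k (w) (w)) (k (w) (w)))) = t(2, 1) = 3
  (t (f (g (f (w) (w) (m)) (f (w) (w) (m))) (t (f (w) (w) (m)) (g (m) (m))) (f (t (m) (w)) (t (m) (w)) (k (w) (w)))) (t (f (t (m) (w)) (g (m) (m)) (f (w) (w) (m))) (g (k (w) (w)) (k (w) (w))))) = t(4, 3) = 2


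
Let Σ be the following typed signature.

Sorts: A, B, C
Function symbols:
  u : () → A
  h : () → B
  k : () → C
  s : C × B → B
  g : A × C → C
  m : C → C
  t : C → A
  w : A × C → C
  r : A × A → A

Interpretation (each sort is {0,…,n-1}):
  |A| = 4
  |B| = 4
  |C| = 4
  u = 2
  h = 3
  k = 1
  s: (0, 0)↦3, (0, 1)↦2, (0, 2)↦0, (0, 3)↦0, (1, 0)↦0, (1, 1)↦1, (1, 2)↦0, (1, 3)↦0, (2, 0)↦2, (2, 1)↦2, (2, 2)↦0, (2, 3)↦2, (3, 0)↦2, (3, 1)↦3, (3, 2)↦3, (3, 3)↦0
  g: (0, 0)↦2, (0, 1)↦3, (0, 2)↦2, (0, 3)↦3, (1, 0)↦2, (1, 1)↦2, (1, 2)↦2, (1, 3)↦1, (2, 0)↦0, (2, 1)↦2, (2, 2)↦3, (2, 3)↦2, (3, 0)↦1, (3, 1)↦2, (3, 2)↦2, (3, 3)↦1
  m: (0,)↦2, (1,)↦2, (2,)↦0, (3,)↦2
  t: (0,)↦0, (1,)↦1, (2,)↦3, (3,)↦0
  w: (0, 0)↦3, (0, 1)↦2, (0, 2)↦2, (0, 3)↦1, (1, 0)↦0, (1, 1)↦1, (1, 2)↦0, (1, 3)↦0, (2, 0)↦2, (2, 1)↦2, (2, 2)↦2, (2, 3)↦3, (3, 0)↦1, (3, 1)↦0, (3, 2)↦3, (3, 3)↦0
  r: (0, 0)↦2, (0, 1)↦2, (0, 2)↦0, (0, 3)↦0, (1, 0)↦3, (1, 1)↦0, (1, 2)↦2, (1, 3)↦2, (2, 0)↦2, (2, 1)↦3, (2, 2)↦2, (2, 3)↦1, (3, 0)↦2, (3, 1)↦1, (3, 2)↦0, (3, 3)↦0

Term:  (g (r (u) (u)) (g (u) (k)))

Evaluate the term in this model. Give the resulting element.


value = 3

  u = 2
  u = 2
  (r (u) (u)) = r(2, 2) = 2
  u = 2
  k = 1
  (g (u) (k)) = g(2, 1) = 2
  (g (r (u) (u)) (g (u) (k))) = g(2, 2) = 3


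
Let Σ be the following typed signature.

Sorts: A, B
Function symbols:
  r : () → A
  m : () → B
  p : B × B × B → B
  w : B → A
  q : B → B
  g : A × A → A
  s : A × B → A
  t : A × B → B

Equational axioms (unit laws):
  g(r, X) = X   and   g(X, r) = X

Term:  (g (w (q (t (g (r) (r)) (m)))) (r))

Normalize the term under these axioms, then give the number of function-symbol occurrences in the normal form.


size = 5

1. (g (w (q (t (g (r) (r)) (m)))) (r))  →  (w (q (t (g (r) (r)) (m))))
2. (w (q (t (g (r) (r)) (m))))  →  (w (q (t (r) (m))))
normal form: (w (q (t (r) (m))))


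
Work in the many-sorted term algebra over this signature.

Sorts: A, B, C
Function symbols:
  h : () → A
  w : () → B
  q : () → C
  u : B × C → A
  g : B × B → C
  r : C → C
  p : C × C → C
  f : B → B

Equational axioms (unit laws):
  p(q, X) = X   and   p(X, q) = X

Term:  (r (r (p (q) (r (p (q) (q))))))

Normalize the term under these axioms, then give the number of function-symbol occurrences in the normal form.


size = 4

1. (r (r (p (q) (r (p (q) (q))))))  →  (r (r (r (p (q) (q)))))
2. (r (r (r (p (q) (q)))))  →  (r (r (r (q))))
normal form: (r (r (r (q))))


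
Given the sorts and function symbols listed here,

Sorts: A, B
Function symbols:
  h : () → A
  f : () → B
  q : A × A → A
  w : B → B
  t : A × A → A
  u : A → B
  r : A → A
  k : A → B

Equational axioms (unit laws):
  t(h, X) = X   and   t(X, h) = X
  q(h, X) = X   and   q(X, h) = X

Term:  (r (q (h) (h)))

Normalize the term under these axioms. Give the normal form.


1. (r (q (h) (h)))  →  (r (h))

normal form = (r (h))


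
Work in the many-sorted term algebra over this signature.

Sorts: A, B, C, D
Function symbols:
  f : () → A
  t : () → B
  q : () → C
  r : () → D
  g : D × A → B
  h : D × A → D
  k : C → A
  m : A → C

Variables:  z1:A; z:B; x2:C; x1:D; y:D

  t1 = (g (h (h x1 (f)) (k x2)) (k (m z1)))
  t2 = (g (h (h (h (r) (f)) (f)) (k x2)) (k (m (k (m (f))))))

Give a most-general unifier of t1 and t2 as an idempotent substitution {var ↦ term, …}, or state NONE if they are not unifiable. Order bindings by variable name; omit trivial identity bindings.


{x1 ↦ (h (r) (f)), z1 ↦ (k (m (f)))}


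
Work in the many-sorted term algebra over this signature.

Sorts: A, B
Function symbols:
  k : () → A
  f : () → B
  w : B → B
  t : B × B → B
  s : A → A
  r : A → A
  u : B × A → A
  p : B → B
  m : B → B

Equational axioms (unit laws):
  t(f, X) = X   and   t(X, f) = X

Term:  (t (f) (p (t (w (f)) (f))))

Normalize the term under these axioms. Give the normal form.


1. (t (f) (p (t (w (f)) (f))))  →  (p (t (w (f)) (f)))
2. (p (t (w (f)) (f)))  →  (p (w (f)))

normal form = (p (w (f)))


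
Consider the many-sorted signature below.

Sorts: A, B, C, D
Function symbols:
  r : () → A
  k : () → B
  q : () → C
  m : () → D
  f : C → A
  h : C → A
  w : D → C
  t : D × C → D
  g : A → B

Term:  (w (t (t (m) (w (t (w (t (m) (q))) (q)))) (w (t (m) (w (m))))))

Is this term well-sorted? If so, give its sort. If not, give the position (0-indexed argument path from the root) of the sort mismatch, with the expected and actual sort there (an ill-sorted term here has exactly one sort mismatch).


ill-sorted at position [0, 0, 1, 0, 0]: expected D, got C

      (m) : D
              (m) : D
              (q) : C
            (t (m) (q)) : D
          (w (t (m) (q))) : C
          (q) : C
        (t (w (t (m) (q))) (q)) : ✗ arg 0 at [0, 0, 1, 0, 0] has sort C, expected D
        (m) : D
          (m) : D
        (w (m)) : C
      (t (m) (w (m))) : D
    (w (t (m) (w (m)))) : C


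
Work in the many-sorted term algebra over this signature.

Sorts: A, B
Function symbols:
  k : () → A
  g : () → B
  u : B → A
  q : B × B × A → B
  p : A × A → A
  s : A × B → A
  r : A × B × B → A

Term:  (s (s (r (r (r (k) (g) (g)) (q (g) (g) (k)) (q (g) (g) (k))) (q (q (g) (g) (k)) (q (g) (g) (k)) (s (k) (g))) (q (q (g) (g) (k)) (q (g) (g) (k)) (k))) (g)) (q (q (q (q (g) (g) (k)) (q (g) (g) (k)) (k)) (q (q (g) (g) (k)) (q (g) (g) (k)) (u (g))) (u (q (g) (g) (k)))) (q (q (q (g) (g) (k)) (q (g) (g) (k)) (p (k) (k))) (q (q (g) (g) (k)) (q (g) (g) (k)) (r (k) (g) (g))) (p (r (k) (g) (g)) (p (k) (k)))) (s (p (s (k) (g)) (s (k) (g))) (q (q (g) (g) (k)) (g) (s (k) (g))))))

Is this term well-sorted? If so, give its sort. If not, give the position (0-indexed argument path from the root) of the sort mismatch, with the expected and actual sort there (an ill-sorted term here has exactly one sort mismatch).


well-sorted; sort = A

          (k) : A
          (g) : B
          (g) : B
        (r (k) (g) (g)) : A
          (g) : B
          (g) : B
          (k) : A
        (q (g) (g) (k)) : B
          (g) : B
          (g) : B
          (k) : A
        (q (g) (g) (k)) : B
      (r (r (k) (g) (g)) (q (g) (g) (k)) (q (g) (g) (k))) : A
          (g) : B
          (g) : B
          (k) : A
        (q (g) (g) (k)) : B
          (g) : B
          (g) : B
          (k) : A
        (q (g) (g) (k)) : B
          (k) : A
          (g) : B
        (s (k) (g)) : A
      (q (q (g) (g) (k)) (q (g) (g) (k)) (s (k) (g))) : B
          (g) : B
          (g) : B
          (k) : A
        (q (g) (g) (k)) : B
          (g) : B
          (g) : B
          (k) : A
        (q (g) (g) (k)) : B
        (k) : A
      (q (q (g) (g) (k)) (q (g) (g) (k)) (k)) : B
    (r (r (r (k) (g) (g)) (q (g) (g) (k)) (q (g) (g) (k))) (q (q (g) (g) (k)) (q (g) (g) (k)) (s (k) (g))) (q (q (g) (g) (k)) (q (g) (g) (k)) (k))) : A
    (g) : B
  (s (r (r (r (k) (g) (g)) (q (g) (g) (k)) (q (g) (g) (k))) (q (q (g) (g) (k)) (q (g) (g) (k)) (s (k) (g))) (q (q (g) (g) (k)) (q (g) (g) (k)) (k))) (g)) : A
          (g) : B
          (g) : B
          (k) : A
        (q (g) (g) (k)) : B
          (g) : B
          (g) : B
          (k) : A
        (q (g) (g) (k)) : B
        (k) : A
      (q (q (g) (g) (k)) (q (g) (g) (k)) (k)) : B
          (g) : B
          (g) : B
          (k) : A
        (q (g) (g) (k)) : B
          (g) : B
          (g) : B
          (k) : A
        (q (g) (g) (k)) : B
          (g) : B
        (u (g)) : A
      (q (q (g) (g) (k)) (q (g) (g) (k)) (u (g))) : B
          (g) : B
          (g) : B
          (k) : A
        (q (g) (g) (k)) : B
      (u (q (g) (g) (k))) : A
    (q (q (q (g) (g) (k)) (q (g) (g) (k)) (k)) (q (q (g) (g) (k)) (q (g) (g) (k)) (u (g))) (u (q (g) (g) (k)))) : B
          (g) : B
          (g) : B
          (k) : A
        (q (g) (g) (k)) : B
          (g) : B
          (g) : B
          (k) : A
        (q (g) (g) (k)) : B
          (k) : A
          (k) : A
        (p (k) (k)) : A
      (q (q (g) (g) (k)) (q (g) (g) (k)) (p (k) (k))) : B
          (g) : B
          (g) : B
          (k) : A
        (q (g) (g) (k)) : B
          (g) : B
          (g) : B
          (k) : A
        (q (g) (g) (k)) : B
          (k) : A
          (g) : B
          (g) : B
        (r (k) (g) (g)) : A
      (q (q (g) (g) (k)) (q (g) (g) (k)) (r (k) (g) (g))) : B
          (k) : A
          (g) : B
          (g) : B
        (r (k) (g) (g)) : A
          (k) : A
          (k) : A
        (p (k) (k)) : A
      (p (r (k) (g) (g)) (p (k) (k))) : A
    (q (q (q (g) (g) (k)) (q (g) (g) (k)) (p (k) (k))) (q (q (g) (g) (k)) (q (g) (g) (k)) (r (k) (g) (g))) (p (r (k) (g) (g)) (p (k) (k)))) : B
          (k) : A
          (g) : B
        (s (k) (g)) : A
          (k) : A
          (g) : B
        (s (k) (g)) : A
      (p (s (k) (g)) (s (k) (g))) : A
          (g) : B
          (g) : B
          (k) : A
        (q (g) (g) (k)) : B
        (g) : B
          (k) : A
          (g) : B
        (s (k) (g)) : A
      (q (q (g) (g) (k)) (g) (s (k) (g))) : B
    (s (p (s (k) (g)) (s (k) (g))) (q (q (g) (g) (k)) (g) (s (k) (g)))) : A
  (q (q (q (q (g) (g) (k)) (q (g) (g) (k)) (k)) (q (q (g) (g) (k)) (q (g) (g) (k)) (u (g))) (u (q (g) (g) (k)))) (q (q (q (g) (g) (k)) (q (g) (g) (k)) (p (k) (k))) (q (q (g) (g) (k)) (q (g) (g) (k)) (r (k) (g) (g))) (p (r (k) (g) (g)) (p (k) (k)))) (s (p (s (k) (g)) (s (k) (g))) (q (q (g) (g) (k)) (g) (s (k) (g))))) : B
(s (s (r (r (r (k) (g) (g)) (q (g) (g) (k)) (q (g) (g) (k))) (q (q (g) (g) (k)) (q (g) (g) (k)) (s (k) (g))) (q (q (g) (g) (k)) (q (g) (g) (k)) (k))) (g)) (q (q (q (q (g) (g) (k)) (q (g) (g) (k)) (k)) (q (q (g) (g) (k)) (q (g) (g) (k)) (u (g))) (u (q (g) (g) (k)))) (q (q (q (g) (g) (k)) (q (g) (g) (k)) (p (k) (k))) (q (q (g) (g) (k)) (q (g) (g) (k)) (r (k) (g) (g))) (p (r (k) (g) (g)) (p (k) (k)))) (s (p (s (k) (g)) (s (k) (g))) (q (q (g) (g) (k)) (g) (s (k) (g)))))) : A


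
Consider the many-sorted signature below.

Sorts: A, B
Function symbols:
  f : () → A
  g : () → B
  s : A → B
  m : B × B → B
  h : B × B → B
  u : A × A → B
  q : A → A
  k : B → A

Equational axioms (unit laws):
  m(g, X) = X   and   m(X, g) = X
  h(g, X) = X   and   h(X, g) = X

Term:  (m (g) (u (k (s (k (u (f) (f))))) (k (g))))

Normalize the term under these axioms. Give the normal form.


normal form = (u (k (s (k (u (f) (f))))) (k (g)))

1. (m (g) (u (k (s (k (u (f) (f))))) (k (g))))  →  (u (k (s (k (u (f) (f))))) (k (g)))


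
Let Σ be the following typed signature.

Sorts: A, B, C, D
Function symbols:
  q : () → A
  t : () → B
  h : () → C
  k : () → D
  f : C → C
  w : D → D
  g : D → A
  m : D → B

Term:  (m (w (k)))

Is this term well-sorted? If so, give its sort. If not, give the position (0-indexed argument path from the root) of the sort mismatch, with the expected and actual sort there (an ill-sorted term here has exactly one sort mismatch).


well-sorted; sort = B

    (k) : D
  (w (k)) : D
(m (w (k))) : B


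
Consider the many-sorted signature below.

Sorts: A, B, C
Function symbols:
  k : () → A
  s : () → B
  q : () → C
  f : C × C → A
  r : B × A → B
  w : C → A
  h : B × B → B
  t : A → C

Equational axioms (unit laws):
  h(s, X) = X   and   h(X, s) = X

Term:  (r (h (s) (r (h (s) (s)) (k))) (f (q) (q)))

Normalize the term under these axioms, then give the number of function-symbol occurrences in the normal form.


size = 7

1. (r (h (s) (r (h (s) (s)) (k))) (f (q) (q)))  →  (r (r (h (s) (s)) (k)) (f (q) (q)))
2. (r (r (h (s) (s)) (k)) (f (q) (q)))  →  (r (r (s) (k)) (f (q) (q)))
normal form: (r (r (s) (k)) (f (q) (q)))


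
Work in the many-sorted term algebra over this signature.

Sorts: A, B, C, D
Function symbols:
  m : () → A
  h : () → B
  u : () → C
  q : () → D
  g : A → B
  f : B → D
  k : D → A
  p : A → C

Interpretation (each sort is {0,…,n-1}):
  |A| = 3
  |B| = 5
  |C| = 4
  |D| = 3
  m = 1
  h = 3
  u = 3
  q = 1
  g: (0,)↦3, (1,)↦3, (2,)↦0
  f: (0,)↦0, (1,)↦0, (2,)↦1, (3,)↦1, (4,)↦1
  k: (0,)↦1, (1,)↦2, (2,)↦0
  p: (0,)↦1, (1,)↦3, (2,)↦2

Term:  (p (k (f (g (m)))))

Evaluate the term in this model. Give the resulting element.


  m = 1
  (g (m)) = g(1,) = 3
  (f (g (m))) = f(3,) = 1
  (k (f (g (m)))) = k(1,) = 2
  (p (k (f (g (m))))) = p(2,) = 2

value = 2


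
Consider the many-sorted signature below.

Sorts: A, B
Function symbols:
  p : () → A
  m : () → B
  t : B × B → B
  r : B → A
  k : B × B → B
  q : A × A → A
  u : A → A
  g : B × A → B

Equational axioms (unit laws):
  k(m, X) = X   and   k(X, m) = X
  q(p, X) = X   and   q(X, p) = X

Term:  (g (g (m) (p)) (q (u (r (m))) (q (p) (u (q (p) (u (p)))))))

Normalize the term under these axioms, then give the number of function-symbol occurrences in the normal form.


size = 11

1. (g (g (m) (p)) (q (u (r (m))) (q (p) (u (q (p) (u (p)))))))  →  (g (g (m) (p)) (q (u (r (m))) (u (q (p) (u (p))))))
2. (g (g (m) (p)) (q (u (r (m))) (u (q (p) (u (p))))))  →  (g (g (m) (p)) (q (u (r (m))) (u (u (p)))))
normal form: (g (g (m) (p)) (q (u (r (m))) (u (u (p)))))


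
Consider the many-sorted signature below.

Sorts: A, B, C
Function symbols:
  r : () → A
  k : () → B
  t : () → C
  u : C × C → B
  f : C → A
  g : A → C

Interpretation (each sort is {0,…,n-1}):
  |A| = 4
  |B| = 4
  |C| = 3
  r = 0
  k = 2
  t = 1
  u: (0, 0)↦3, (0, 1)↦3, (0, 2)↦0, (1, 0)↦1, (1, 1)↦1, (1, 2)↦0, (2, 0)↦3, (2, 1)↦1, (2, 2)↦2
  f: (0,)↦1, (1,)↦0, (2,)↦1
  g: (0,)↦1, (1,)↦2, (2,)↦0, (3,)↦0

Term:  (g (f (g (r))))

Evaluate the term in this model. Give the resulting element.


  r = 0
  (g (r)) = g(0,) = 1
  (f (g (r))) = f(1,) = 0
  (g (f (g (r)))) = g(0,) = 1

value = 1


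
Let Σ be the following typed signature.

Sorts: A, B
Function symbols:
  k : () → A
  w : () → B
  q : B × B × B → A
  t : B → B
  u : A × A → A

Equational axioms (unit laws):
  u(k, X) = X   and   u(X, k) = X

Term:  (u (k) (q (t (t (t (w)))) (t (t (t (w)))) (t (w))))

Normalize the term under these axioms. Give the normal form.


normal form = (q (t (t (t (w)))) (t (t (t (w)))) (t (w)))

1. (u (k) (q (t (t (t (w)))) (t (t (t (w)))) (t (w))))  →  (q (t (t (t (w)))) (t (t (t (w)))) (t (w)))


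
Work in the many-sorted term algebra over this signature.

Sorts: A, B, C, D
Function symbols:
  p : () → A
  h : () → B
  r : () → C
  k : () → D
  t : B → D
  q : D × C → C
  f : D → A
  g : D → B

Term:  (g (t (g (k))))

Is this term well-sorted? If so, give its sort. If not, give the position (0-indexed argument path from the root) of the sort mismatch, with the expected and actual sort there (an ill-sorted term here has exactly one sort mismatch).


      (k) : D
    (g (k)) : B
  (t (g (k))) : D
(g (t (g (k)))) : B

well-sorted; sort = B


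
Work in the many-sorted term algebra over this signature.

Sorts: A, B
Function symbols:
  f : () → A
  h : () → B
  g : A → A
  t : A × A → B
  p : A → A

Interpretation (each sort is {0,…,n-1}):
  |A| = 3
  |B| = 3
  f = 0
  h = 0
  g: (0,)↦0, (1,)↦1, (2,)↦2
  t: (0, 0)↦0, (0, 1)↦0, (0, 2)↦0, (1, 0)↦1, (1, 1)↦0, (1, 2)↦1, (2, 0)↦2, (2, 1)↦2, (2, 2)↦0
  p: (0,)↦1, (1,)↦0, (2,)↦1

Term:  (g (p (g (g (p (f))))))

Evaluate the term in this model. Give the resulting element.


value = 0

  f = 0
  (p (f)) = p(0,) = 1
  (g (p (f))) = g(1,) = 1
  (g (g (p (f)))) = g(1,) = 1
  (p (g (g (p (f))))) = p(1,) = 0
  (g (p (g (g (p (f)))))) = g(0,) = 0


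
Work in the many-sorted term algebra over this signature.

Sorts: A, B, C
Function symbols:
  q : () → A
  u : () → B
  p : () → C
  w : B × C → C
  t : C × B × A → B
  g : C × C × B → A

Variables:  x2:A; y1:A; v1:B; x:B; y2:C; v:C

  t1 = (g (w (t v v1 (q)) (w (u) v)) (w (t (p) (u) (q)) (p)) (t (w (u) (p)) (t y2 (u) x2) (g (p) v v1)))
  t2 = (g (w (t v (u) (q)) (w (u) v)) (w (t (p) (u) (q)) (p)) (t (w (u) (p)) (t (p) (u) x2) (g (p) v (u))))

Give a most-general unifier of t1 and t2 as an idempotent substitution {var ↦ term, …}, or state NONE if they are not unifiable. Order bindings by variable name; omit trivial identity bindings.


{v1 ↦ (u), y2 ↦ (p)}


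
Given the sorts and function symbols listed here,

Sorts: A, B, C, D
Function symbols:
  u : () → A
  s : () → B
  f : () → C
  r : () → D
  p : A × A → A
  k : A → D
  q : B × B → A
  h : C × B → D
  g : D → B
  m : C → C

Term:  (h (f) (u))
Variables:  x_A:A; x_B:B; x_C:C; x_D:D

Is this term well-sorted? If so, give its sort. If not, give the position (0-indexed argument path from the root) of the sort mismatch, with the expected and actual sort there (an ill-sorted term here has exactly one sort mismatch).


  (f) : C
  (u) : A
(h (f) (u)) : ✗ arg 1 at [1] has sort A, expected B

ill-sorted at position [1]: expected B, got A


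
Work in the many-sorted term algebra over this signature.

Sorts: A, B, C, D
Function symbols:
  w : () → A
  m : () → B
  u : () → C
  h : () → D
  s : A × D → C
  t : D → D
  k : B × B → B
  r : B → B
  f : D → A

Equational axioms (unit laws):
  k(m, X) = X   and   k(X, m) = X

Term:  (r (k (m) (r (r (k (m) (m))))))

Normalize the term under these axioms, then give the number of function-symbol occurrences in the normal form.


1. (r (k (m) (r (r (k (m) (m))))))  →  (r (r (r (k (m) (m)))))
2. (r (r (r (k (m) (m)))))  →  (r (r (r (m))))
normal form: (r (r (r (m))))

size = 4


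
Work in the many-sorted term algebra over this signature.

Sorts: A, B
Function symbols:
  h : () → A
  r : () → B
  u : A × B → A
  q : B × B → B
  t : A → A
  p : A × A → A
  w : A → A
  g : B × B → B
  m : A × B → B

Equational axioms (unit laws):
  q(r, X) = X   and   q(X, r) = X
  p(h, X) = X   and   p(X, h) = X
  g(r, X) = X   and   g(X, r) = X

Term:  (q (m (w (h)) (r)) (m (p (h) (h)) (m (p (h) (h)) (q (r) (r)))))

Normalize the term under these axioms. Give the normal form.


normal form = (q (m (w (h)) (r)) (m (h) (m (h) (r))))

1. (q (m (w (h)) (r)) (m (p (h) (h)) (m (p (h) (h)) (q (r) (r)))))  →  (q (m (w (h)) (r)) (m (h) (m (p (h) (h)) (q (r) (r)))))
2. (q (m (w (h)) (r)) (m (h) (m (p (h) (h)) (q (r) (r)))))  →  (q (m (w (h)) (r)) (m (h) (m (h) (q (r) (r)))))
3. (q (m (w (h)) (r)) (m (h) (m (h) (q (r) (r)))))  →  (q (m (w (h)) (r)) (m (h) (m (h) (r))))


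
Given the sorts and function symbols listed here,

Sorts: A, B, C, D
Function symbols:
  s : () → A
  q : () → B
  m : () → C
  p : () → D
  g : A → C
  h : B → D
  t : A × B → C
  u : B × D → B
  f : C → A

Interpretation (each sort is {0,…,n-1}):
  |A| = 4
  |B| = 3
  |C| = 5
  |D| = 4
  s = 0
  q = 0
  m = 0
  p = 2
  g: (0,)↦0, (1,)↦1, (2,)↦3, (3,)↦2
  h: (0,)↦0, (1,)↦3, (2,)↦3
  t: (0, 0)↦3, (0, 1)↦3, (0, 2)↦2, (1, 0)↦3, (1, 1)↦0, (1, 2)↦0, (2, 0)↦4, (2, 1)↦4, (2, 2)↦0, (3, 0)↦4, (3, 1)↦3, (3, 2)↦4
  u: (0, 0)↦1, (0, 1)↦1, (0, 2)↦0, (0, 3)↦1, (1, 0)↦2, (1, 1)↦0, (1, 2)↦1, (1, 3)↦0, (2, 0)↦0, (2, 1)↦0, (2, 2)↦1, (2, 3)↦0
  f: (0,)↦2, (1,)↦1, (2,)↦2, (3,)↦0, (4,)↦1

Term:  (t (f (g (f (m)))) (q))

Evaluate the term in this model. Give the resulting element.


value = 3

  m = 0
  (f (m)) = f(0,) = 2
  (g (f (m))) = g(2,) = 3
  (f (g (f (m)))) = f(3,) = 0
  q = 0
  (t (f (g (f (m)))) (q)) = t(0, 0) = 3


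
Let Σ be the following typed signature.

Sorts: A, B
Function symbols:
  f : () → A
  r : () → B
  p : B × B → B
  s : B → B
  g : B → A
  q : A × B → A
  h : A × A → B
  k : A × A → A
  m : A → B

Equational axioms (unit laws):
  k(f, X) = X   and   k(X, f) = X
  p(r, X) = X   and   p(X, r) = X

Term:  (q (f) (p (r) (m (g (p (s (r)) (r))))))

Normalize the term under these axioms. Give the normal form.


1. (q (f) (p (r) (m (g (p (s (r)) (r))))))  →  (q (f) (m (g (p (s (r)) (r)))))
2. (q (f) (m (g (p (s (r)) (r)))))  →  (q (f) (m (g (s (r)))))

normal form = (q (f) (m (g (s (r)))))


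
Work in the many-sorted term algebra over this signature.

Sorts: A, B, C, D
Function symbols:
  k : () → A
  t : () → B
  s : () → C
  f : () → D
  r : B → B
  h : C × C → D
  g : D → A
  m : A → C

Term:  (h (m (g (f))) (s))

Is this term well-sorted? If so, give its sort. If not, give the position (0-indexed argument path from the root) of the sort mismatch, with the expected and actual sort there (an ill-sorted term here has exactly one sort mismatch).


      (f) : D
    (g (f)) : A
  (m (g (f))) : C
  (s) : C
(h (m (g (f))) (s)) : D

well-sorted; sort = D


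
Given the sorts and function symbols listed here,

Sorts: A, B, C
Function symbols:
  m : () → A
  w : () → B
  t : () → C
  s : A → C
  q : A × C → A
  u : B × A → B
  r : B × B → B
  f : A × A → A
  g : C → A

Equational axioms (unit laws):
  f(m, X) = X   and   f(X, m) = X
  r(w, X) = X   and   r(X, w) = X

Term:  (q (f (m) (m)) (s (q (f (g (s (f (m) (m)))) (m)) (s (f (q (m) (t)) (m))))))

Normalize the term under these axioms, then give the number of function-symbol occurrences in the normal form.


size = 11

1. (q (f (m) (m)) (s (q (f (g (s (f (m) (m)))) (m)) (s (f (q (m) (t)) (m))))))  →  (q (m) (s (q (f (g (s (f (m) (m)))) (m)) (s (f (q (m) (t)) (m))))))
2. (q (m) (s (q (f (g (s (f (m) (m)))) (m)) (s (f (q (m) (t)) (m))))))  →  (q (m) (s (q (g (s (f (m) (m)))) (s (f (q (m) (t)) (m))))))
3. (q (m) (s (q (g (s (f (m) (m)))) (s (f (q (m) (t)) (m))))))  →  (q (m) (s (q (g (s (m))) (s (f (q (m) (t)) (m))))))
4. (q (m) (s (q (g (s (m))) (s (f (q (m) (t)) (m))))))  →  (q (m) (s (q (g (s (m))) (s (q (m) (t))))))
normal form: (q (m) (s (q (g (s (m))) (s (q (m) (t))))))


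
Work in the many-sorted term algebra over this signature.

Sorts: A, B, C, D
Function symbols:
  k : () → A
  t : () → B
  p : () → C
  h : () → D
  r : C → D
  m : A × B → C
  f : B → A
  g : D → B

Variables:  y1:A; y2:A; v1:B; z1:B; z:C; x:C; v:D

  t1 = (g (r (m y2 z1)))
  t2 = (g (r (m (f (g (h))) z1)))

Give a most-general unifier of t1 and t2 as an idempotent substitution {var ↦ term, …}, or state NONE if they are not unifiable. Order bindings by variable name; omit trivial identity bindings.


{y2 ↦ (f (g (h)))}


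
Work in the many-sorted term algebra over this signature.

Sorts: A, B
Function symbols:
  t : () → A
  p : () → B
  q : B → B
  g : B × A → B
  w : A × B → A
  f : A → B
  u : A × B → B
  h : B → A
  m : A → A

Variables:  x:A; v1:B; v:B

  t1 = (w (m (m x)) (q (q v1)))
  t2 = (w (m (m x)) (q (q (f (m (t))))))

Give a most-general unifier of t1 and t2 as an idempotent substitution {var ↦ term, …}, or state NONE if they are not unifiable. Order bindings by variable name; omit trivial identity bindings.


{v1 ↦ (f (m (t)))}


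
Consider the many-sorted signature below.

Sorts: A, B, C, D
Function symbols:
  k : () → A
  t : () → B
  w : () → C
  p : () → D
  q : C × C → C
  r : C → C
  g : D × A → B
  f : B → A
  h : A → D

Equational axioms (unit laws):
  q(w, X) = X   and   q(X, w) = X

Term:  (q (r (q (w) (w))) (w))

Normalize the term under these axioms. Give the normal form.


1. (q (r (q (w) (w))) (w))  →  (r (q (w) (w)))
2. (r (q (w) (w)))  →  (r (w))

normal form = (r (w))
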